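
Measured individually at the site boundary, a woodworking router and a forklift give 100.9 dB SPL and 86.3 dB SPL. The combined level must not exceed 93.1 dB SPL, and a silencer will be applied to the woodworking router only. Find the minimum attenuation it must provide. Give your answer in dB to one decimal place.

Fixed contribution from the other source: Σ 10^(L/10) = 10^(86.3/10) = 4.266e+08 (86.30 dB SPL).
To meet 93.1 dB SPL overall, the treated woodworking router may contribute at most 10^(93.1/10) − 4.266e+08 = 1.615e+09, i.e. 92.08 dB SPL.
Required insertion loss = 100.9 − 92.08 = 8.82 dB.

8.8 dB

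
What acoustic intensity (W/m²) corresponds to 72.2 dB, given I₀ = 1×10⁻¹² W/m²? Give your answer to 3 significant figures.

L = 10·log₁₀(I/I₀) ⇒ I = I₀·10^(L/10) = 10⁻¹² × 10^7.22.

1.66e-05 W/m²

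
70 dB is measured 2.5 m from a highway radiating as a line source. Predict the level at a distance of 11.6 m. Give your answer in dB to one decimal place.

For a line source, L₂ = L₁ − 10·log₁₀(r₂/r₁).
L₂ = 70 − 10·log₁₀(11.6/2.5) = 70 − 6.665 = 63.33 dB.

63.3 dB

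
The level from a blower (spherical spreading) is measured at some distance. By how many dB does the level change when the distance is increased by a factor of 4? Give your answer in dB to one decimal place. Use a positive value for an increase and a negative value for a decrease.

A point source loses 6 dB per doubling of distance; generally ΔL = −20·log₁₀(r₂/r₁).
ΔL = −20·log₁₀(4) = -12.04 dB.

-12.0 dB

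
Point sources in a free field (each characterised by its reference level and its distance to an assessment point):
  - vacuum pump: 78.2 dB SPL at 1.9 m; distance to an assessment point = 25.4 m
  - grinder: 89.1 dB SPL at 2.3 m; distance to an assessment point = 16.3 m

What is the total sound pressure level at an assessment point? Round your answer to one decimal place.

72.2 dB SPL

Apply inverse-square spreading to bring every level to the receiver, then sum 10^(L/10).
vacuum pump: 78.2 − 20·log₁₀(25.4/1.9) = 78.2 − 22.52 = 55.68 dB SPL.
grinder: 89.1 − 20·log₁₀(16.3/2.3) = 89.1 − 17.01 = 72.09 dB SPL.
Σ 10^(L/10) = 1.655e+07 → L_total = 10·log₁₀(1.655e+07) = 72.19 dB SPL.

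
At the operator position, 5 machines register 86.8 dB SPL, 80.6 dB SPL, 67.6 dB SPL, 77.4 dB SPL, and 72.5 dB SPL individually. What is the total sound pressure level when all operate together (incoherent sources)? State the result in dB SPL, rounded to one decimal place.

88.3 dB SPL

For uncorrelated sources the intensities add, so convert each level to linear form, sum, and take 10·log₁₀ of the total.
Σ 10^(L/10) = 10^(86.8/10) + 10^(80.6/10) + 10^(67.6/10) + 10^(77.4/10) + 10^(72.5/10) = 6.719e+08.
L_total = 10·log₁₀(6.719e+08) = 88.27 dB SPL.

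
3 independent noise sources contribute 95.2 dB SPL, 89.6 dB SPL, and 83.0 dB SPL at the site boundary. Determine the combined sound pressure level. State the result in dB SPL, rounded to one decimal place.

Incoherent sources combine by intensity addition: L_total = 10·log₁₀(Σ 10^(L_i/10)).
Σ 10^(L/10) = 10^(95.2/10) + 10^(89.6/10) + 10^(83.0/10) = 4.423e+09.
L_total = 10·log₁₀(4.423e+09) = 96.46 dB SPL.

96.5 dB SPL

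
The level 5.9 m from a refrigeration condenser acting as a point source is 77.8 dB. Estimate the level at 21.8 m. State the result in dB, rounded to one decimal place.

For a point source, L₂ = L₁ − 20·log₁₀(r₂/r₁).
L₂ = 77.8 − 20·log₁₀(21.8/5.9) = 77.8 − 11.352 = 66.45 dB.

66.4 dB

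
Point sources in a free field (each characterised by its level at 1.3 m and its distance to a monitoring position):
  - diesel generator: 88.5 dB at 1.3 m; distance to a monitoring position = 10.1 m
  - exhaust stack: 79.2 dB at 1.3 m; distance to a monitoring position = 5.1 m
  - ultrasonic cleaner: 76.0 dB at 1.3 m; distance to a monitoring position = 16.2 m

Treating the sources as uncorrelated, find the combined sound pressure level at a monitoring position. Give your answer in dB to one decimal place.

72.4 dB

Propagate each source to the receiver with L = L_ref − 20·log₁₀(r/r_ref), then add intensities.
diesel generator: 88.5 − 20·log₁₀(10.1/1.3) = 88.5 − 17.81 = 70.69 dB.
exhaust stack: 79.2 − 20·log₁₀(5.1/1.3) = 79.2 − 11.87 = 67.33 dB.
ultrasonic cleaner: 76.0 − 20·log₁₀(16.2/1.3) = 76.0 − 21.91 = 54.09 dB.
Σ 10^(L/10) = 1.739e+07 → L_total = 10·log₁₀(1.739e+07) = 72.40 dB.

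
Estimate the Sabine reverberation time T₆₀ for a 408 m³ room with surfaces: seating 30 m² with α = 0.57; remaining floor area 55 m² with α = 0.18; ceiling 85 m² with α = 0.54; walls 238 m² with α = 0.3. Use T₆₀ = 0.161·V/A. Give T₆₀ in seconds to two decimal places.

Total absorption A = 30·0.57 + 55·0.18 + 85·0.54 + 238·0.3 = 144.30 m² sabins.
T₆₀ = 0.161 × 408 / 144.30 = 0.455 s.

0.46 s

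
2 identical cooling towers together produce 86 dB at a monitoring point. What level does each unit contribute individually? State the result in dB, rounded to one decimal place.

83.0 dB

2 equal contributions raise the level by 10·log₁₀ 2 = 3.010 dB, so each unit alone gives 86 − 3.010.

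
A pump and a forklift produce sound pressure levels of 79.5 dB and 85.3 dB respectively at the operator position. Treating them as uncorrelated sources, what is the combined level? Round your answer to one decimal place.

86.3 dB

For uncorrelated sources the intensities add, so convert each level to linear form, sum, and take 10·log₁₀ of the total.
Σ 10^(L/10) = 10^(79.5/10) + 10^(85.3/10) = 4.280e+08.
L_total = 10·log₁₀(4.280e+08) = 86.31 dB.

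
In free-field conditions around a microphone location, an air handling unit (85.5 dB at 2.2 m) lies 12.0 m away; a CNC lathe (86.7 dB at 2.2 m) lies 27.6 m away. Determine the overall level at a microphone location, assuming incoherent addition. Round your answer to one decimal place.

71.7 dB

Propagate each source to the receiver with L = L_ref − 20·log₁₀(r/r_ref), then add intensities.
air handling unit: 85.5 − 20·log₁₀(12.0/2.2) = 85.5 − 14.74 = 70.76 dB.
CNC lathe: 86.7 − 20·log₁₀(27.6/2.2) = 86.7 − 21.97 = 64.73 dB.
Σ 10^(L/10) = 1.490e+07 → L_total = 10·log₁₀(1.490e+07) = 71.73 dB.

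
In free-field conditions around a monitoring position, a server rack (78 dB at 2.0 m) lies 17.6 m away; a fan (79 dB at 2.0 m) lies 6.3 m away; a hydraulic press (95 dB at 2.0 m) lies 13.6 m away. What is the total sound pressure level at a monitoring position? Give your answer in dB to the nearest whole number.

79 dB

Propagate each source to the receiver with L = L_ref − 20·log₁₀(r/r_ref), then add intensities.
server rack: 78 − 20·log₁₀(17.6/2.0) = 78 − 18.89 = 59.11 dB.
fan: 79 − 20·log₁₀(6.3/2.0) = 79 − 9.97 = 69.03 dB.
hydraulic press: 95 − 20·log₁₀(13.6/2.0) = 95 − 16.65 = 78.35 dB.
Σ 10^(L/10) = 7.721e+07 → L_total = 10·log₁₀(7.721e+07) = 78.88 dB.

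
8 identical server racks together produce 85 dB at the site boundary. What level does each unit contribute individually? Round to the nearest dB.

76 dB

For N identical incoherent sources L_total = L₁ + 10·log₁₀ N, so L₁ = 85 − 10·log₁₀(8) = 85 − 9.031.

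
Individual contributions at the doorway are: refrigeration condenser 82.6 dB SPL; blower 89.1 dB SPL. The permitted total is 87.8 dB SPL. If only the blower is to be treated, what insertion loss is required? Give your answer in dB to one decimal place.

2.9 dB

Everything except the blower sums to 10^(82.6/10) = 1.820e+08 in linear terms, 82.60 dB SPL.
To meet 87.8 dB SPL overall, the treated blower may contribute at most 10^(87.8/10) − 1.820e+08 = 4.206e+08, i.e. 86.24 dB SPL.
So the blower must be reduced from 89.1 to 86.24 dB SPL: IL = 2.86 dB.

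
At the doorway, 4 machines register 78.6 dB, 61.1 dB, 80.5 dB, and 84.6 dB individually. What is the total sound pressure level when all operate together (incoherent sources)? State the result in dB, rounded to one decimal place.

86.8 dB

For uncorrelated sources the intensities add, so convert each level to linear form, sum, and take 10·log₁₀ of the total.
Σ 10^(L/10) = 10^(78.6/10) + 10^(61.1/10) + 10^(80.5/10) + 10^(84.6/10) = 4.743e+08.
L_total = 10·log₁₀(4.743e+08) = 86.76 dB.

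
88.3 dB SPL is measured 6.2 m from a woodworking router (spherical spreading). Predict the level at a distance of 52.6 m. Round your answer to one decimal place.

For a point source, L₂ = L₁ − 20·log₁₀(r₂/r₁).
L₂ = 88.3 − 20·log₁₀(52.6/6.2) = 88.3 − 18.572 = 69.73 dB SPL.

69.7 dB SPL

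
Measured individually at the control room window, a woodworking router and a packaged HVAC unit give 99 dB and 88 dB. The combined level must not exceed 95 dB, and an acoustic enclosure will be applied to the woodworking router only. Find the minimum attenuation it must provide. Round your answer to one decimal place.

5.0 dB

Fixed contribution from the other source: Σ 10^(L/10) = 10^(88/10) = 6.310e+08 (88.00 dB).
To meet 95 dB overall, the treated woodworking router may contribute at most 10^(95/10) − 6.310e+08 = 2.531e+09, i.e. 94.03 dB.
Required insertion loss = 99 − 94.03 = 4.97 dB.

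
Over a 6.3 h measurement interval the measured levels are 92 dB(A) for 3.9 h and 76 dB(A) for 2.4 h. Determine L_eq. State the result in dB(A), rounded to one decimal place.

Weight each interval's intensity by its duration and average over T = 6.3 h:
Σ tᵢ·10^(Lᵢ/10) = 3.9·10^(92/10) + 2.4·10^(76/10) = 6.277e+09.
L_eq = 10·log₁₀(6.277e+09/6.3) = 89.98 dB(A).

90.0 dB(A)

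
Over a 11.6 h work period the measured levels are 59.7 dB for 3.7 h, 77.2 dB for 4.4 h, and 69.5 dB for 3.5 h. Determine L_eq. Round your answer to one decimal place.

Weight each interval's intensity by its duration and average over T = 11.6 h:
Σ tᵢ·10^(Lᵢ/10) = 3.7·10^(59.7/10) + 4.4·10^(77.2/10) + 3.5·10^(69.5/10) = 2.656e+08.
L_eq = 10·log₁₀(2.656e+08/11.6) = 73.60 dB.

73.6 dB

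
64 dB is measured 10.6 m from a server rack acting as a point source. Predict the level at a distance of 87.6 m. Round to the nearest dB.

46 dB

Point-source attenuation: ΔL = 20·log₁₀(r₂/r₁) = 20·log₁₀(87.6/10.6) = 18.344 dB.
L₂ = 64 − 20·log₁₀(87.6/10.6) = 64 − 18.344 = 45.66 dB.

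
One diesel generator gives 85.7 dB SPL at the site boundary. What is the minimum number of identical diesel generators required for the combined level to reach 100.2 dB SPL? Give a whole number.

29

N identical sources give L₁ + 10·log₁₀ N, so require 10·log₁₀ N ≥ 100.2 − 85.7 = 14.5 dB.
N ≥ 10^(14.5/10) = 28.184, so N = 29.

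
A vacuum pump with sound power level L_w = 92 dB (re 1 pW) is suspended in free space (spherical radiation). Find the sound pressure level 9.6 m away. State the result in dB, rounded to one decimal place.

The power spreads over a sphere of area 4π·r², so L_p = L_w − 10·log₁₀(4π·r²).
4π·r² = 1158 m², 10·log₁₀ of that is 30.638 dB.
L_p = 92 − 30.638 = 61.36 dB.

61.4 dB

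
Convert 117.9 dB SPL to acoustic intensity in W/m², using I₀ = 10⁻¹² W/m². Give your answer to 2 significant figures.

I = I₀·10^(L/10) = 10⁻¹² × 10^(117.9/10) = 10^(-0.210).

0.62 W/m²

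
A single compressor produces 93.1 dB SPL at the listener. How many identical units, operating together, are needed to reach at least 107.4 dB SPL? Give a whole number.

N identical sources give L₁ + 10·log₁₀ N, so require 10·log₁₀ N ≥ 107.4 − 93.1 = 14.3 dB.
N ≥ 10^(14.3/10) = 26.915, so N = 27.

27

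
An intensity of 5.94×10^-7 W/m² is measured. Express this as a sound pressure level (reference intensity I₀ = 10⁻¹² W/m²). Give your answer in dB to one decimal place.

57.7 dB

I/I₀ = 5.94×10^-7/10⁻¹² = 5.94×10^5, and L = 10·log₁₀(I/I₀).
L = 10·(0.7738 + 5) = 57.74 dB.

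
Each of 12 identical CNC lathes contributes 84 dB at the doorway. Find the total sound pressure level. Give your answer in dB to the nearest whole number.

With 12 equal, uncorrelated contributions the intensity is 12× that of one unit, giving a rise of 10·log₁₀ 12.
L_total = 84 + 10·log₁₀(12) = 84 + 10.792 = 94.79 dB.

95 dB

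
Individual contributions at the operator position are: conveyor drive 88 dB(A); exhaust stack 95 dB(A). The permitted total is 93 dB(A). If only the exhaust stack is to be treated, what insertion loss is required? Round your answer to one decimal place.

Everything except the exhaust stack sums to 10^(88/10) = 6.310e+08 in linear terms, 88.00 dB(A).
The limit corresponds to 10^(93/10) = 1.995e+09; subtracting the fixed part leaves 1.364e+09 for the exhaust stack, i.e. 91.35 dB(A).
Required insertion loss = 95 − 91.35 = 3.65 dB.

3.7 dB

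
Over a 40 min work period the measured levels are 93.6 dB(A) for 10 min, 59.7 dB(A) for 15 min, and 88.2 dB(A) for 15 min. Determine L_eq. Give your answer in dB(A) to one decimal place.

89.1 dB(A)

L_eq = 10·log₁₀[(1/T)·Σ tᵢ·10^(Lᵢ/10)] with T = 40 min.
Σ tᵢ·10^(Lᵢ/10) = 10·10^(93.6/10) + 15·10^(59.7/10) + 15·10^(88.2/10) = 3.283e+10.
L_eq = 10·log₁₀(3.283e+10/40) = 89.14 dB(A).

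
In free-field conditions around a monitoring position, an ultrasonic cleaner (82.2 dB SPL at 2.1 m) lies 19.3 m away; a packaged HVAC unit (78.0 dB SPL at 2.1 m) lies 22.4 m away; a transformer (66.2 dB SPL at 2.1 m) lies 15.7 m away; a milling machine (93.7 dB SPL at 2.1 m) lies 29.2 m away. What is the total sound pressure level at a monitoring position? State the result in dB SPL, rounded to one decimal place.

Propagate each source to the receiver with L = L_ref − 20·log₁₀(r/r_ref), then add intensities.
ultrasonic cleaner: 82.2 − 20·log₁₀(19.3/2.1) = 82.2 − 19.27 = 62.93 dB SPL.
packaged HVAC unit: 78.0 − 20·log₁₀(22.4/2.1) = 78.0 − 20.56 = 57.44 dB SPL.
transformer: 66.2 − 20·log₁₀(15.7/2.1) = 66.2 − 17.47 = 48.73 dB SPL.
milling machine: 93.7 − 20·log₁₀(29.2/2.1) = 93.7 − 22.86 = 70.84 dB SPL.
Σ 10^(L/10) = 1.472e+07 → L_total = 10·log₁₀(1.472e+07) = 71.68 dB SPL.

71.7 dB SPL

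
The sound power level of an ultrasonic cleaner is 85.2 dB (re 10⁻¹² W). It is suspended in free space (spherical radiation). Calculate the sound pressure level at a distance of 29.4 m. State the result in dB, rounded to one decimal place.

The power spreads over a sphere of area 4π·r², so L_p = L_w − 10·log₁₀(4π·r²).
4π·r² = 1.086e+04 m², 10·log₁₀ of that is 40.359 dB.
L_p = 85.2 − 40.359 = 44.84 dB.

44.8 dB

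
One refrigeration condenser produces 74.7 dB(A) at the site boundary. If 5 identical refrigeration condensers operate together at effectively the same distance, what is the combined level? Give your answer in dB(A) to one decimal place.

81.7 dB(A)

L_total = L₁ + 10·log₁₀ N for N identical incoherent sources.
L_total = 74.7 + 10·log₁₀(5) = 74.7 + 6.990 = 81.69 dB(A).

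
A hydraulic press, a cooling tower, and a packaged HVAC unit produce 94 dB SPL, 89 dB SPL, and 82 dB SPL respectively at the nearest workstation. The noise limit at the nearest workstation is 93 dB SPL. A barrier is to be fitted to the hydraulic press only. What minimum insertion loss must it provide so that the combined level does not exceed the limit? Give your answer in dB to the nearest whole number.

4 dB

Everything except the hydraulic press sums to 10^(89/10) + 10^(82/10) = 9.528e+08 in linear terms, 89.79 dB SPL.
To meet 93 dB SPL overall, the treated hydraulic press may contribute at most 10^(93/10) − 9.528e+08 = 1.042e+09, i.e. 90.18 dB SPL.
Required insertion loss = 94 − 90.18 = 3.82 dB.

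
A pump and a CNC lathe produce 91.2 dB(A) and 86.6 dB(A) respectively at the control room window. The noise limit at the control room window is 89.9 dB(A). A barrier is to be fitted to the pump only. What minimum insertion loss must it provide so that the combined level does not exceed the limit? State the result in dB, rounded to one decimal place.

The untreated sources together contribute 10^(86.6/10) = 4.571e+08, i.e. 86.60 dB(A).
To meet 89.9 dB(A) overall, the treated pump may contribute at most 10^(89.9/10) − 4.571e+08 = 5.201e+08, i.e. 87.16 dB(A).
Required insertion loss = 91.2 − 87.16 = 4.04 dB.

4.0 dB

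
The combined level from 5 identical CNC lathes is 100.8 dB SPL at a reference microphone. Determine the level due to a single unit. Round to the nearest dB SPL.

94 dB SPL

5 equal contributions raise the level by 10·log₁₀ 5 = 6.990 dB, so each unit alone gives 100.8 − 6.990.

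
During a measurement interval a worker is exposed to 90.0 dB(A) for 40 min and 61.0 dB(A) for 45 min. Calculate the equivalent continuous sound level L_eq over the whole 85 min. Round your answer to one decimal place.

The energy average is taken in the linear domain: L_eq = 10·log₁₀[(Σ tᵢ·10^(Lᵢ/10))/T], T = 85 min.
Σ tᵢ·10^(Lᵢ/10) = 40·10^(90.0/10) + 45·10^(61.0/10) = 4.006e+10.
L_eq = 10·log₁₀(4.006e+10/85) = 86.73 dB(A).

86.7 dB(A)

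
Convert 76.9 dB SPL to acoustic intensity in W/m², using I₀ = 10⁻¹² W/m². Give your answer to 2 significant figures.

I/I₀ = 10^(76.9/10) = 4.898e+07, so I = 4.898e+07 × 10⁻¹² W/m².

4.9e-05 W/m²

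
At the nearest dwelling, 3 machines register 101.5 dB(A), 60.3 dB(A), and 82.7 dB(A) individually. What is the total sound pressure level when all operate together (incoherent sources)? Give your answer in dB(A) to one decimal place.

101.6 dB(A)

Incoherent sources combine by intensity addition: L_total = 10·log₁₀(Σ 10^(L_i/10)).
Σ 10^(L/10) = 10^(101.5/10) + 10^(60.3/10) + 10^(82.7/10) = 1.431e+10.
L_total = 10·log₁₀(1.431e+10) = 101.56 dB(A).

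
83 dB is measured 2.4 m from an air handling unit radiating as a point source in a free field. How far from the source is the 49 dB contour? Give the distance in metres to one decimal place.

The 34.0 dB drop corresponds to a distance ratio of 10^(34.0/20) for a point source.
r₂ = 2.4·10^((83−49)/20) = 2.4·10^(34.0/20) = 120.28 m.

120.3 m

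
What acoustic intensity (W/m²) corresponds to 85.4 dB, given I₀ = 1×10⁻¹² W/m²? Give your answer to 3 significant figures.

I/I₀ = 10^(85.4/10) = 3.467e+08, so I = 3.467e+08 × 10⁻¹² W/m².

0.000347 W/m²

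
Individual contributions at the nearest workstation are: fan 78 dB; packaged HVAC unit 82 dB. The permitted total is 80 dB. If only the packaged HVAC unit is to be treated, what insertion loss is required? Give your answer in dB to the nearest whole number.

Fixed contribution from the other source: Σ 10^(L/10) = 10^(78/10) = 6.310e+07 (78.00 dB).
The limit corresponds to 10^(80/10) = 1.000e+08; subtracting the fixed part leaves 3.690e+07 for the packaged HVAC unit, i.e. 75.67 dB.
Required insertion loss = 82 − 75.67 = 6.33 dB.

6 dB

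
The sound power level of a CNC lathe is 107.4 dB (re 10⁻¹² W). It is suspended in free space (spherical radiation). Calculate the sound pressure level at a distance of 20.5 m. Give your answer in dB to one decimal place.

L_p = L_w − 10·log₁₀(4π·r²) with r = 20.5 m.
4π·r² = 5281 m², 10·log₁₀ of that is 37.227 dB.
L_p = 107.4 − 37.227 = 70.17 dB.

70.2 dB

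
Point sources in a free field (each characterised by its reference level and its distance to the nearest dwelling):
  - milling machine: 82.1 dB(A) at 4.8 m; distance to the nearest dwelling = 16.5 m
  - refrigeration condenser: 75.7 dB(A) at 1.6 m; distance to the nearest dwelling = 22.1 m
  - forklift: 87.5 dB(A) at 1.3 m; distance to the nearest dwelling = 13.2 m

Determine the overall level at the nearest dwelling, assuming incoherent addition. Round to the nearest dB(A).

73 dB(A)

First find each source's level at the receiver (point-source: −20·log₁₀(r/r_ref)), then combine on an intensity basis.
milling machine: 82.1 − 20·log₁₀(16.5/4.8) = 82.1 − 10.72 = 71.38 dB(A).
refrigeration condenser: 75.7 − 20·log₁₀(22.1/1.6) = 75.7 − 22.81 = 52.89 dB(A).
forklift: 87.5 − 20·log₁₀(13.2/1.3) = 87.5 − 20.13 = 67.37 dB(A).
Σ 10^(L/10) = 1.937e+07 → L_total = 10·log₁₀(1.937e+07) = 72.87 dB(A).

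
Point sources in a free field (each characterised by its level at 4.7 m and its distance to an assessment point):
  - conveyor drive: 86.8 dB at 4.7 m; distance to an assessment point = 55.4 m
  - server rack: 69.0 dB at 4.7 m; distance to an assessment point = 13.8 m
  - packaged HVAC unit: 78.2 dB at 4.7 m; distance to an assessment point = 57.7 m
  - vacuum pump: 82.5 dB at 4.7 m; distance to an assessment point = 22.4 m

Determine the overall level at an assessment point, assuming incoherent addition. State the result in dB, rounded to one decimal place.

Apply inverse-square spreading to bring every level to the receiver, then sum 10^(L/10).
conveyor drive: 86.8 − 20·log₁₀(55.4/4.7) = 86.8 − 21.43 = 65.37 dB.
server rack: 69.0 − 20·log₁₀(13.8/4.7) = 69.0 − 9.36 = 59.64 dB.
packaged HVAC unit: 78.2 − 20·log₁₀(57.7/4.7) = 78.2 − 21.78 = 56.42 dB.
vacuum pump: 82.5 − 20·log₁₀(22.4/4.7) = 82.5 − 13.56 = 68.94 dB.
Σ 10^(L/10) = 1.263e+07 → L_total = 10·log₁₀(1.263e+07) = 71.02 dB.

71.0 dB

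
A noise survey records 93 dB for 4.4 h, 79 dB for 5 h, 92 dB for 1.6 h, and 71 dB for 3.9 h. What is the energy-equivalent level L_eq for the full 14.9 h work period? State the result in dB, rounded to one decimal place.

89.0 dB

L_eq = 10·log₁₀[(1/T)·Σ tᵢ·10^(Lᵢ/10)] with T = 14.9 h.
Σ tᵢ·10^(Lᵢ/10) = 4.4·10^(93/10) + 5·10^(79/10) + 1.6·10^(92/10) + 3.9·10^(71/10) = 1.176e+10.
L_eq = 10·log₁₀(1.176e+10/14.9) = 88.97 dB.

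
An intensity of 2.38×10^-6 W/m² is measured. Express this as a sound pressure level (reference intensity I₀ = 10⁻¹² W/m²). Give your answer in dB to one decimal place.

I/I₀ = 2.38×10^-6/10⁻¹² = 2.38×10^6, and L = 10·log₁₀(I/I₀).
L = 10·(0.3766 + 6) = 63.77 dB.

63.8 dB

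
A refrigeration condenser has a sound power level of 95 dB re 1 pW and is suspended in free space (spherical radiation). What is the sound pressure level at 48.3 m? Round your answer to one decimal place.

The power spreads over a sphere of area 4π·r², so L_p = L_w − 10·log₁₀(4π·r²).
4π·r² = 2.932e+04 m², 10·log₁₀ of that is 44.671 dB.
L_p = 95 − 44.671 = 50.33 dB.

50.3 dB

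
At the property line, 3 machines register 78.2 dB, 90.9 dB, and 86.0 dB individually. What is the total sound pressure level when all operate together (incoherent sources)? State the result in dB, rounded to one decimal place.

92.3 dB

Incoherent sources combine by intensity addition: L_total = 10·log₁₀(Σ 10^(L_i/10)).
Σ 10^(L/10) = 10^(78.2/10) + 10^(90.9/10) + 10^(86.0/10) = 1.694e+09.
L_total = 10·log₁₀(1.694e+09) = 92.29 dB.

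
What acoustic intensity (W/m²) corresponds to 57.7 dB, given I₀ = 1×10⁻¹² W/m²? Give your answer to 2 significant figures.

5.9e-07 W/m²

I = I₀·10^(L/10) = 10⁻¹² × 10^(57.7/10) = 10^(-6.230).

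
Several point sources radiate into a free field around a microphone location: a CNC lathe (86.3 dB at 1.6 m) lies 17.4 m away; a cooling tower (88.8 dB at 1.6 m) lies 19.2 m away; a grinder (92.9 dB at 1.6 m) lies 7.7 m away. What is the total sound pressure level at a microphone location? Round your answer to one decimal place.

79.7 dB

First find each source's level at the receiver (point-source: −20·log₁₀(r/r_ref)), then combine on an intensity basis.
CNC lathe: 86.3 − 20·log₁₀(17.4/1.6) = 86.3 − 20.73 = 65.57 dB.
cooling tower: 88.8 − 20·log₁₀(19.2/1.6) = 88.8 − 21.58 = 67.22 dB.
grinder: 92.9 − 20·log₁₀(7.7/1.6) = 92.9 − 13.65 = 79.25 dB.
Σ 10^(L/10) = 9.306e+07 → L_total = 10·log₁₀(9.306e+07) = 79.69 dB.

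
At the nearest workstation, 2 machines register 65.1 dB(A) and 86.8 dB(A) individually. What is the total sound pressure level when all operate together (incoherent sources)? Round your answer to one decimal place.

86.8 dB(A)

For uncorrelated sources the intensities add, so convert each level to linear form, sum, and take 10·log₁₀ of the total.
Σ 10^(L/10) = 10^(65.1/10) + 10^(86.8/10) = 4.819e+08.
L_total = 10·log₁₀(4.819e+08) = 86.83 dB(A).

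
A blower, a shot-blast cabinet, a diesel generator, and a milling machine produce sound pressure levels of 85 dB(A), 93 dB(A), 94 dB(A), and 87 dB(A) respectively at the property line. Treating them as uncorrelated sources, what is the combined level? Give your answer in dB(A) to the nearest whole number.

Incoherent sources combine by intensity addition: L_total = 10·log₁₀(Σ 10^(L_i/10)).
Σ 10^(L/10) = 10^(85/10) + 10^(93/10) + 10^(94/10) + 10^(87/10) = 5.325e+09.
L_total = 10·log₁₀(5.325e+09) = 97.26 dB(A).

97 dB(A)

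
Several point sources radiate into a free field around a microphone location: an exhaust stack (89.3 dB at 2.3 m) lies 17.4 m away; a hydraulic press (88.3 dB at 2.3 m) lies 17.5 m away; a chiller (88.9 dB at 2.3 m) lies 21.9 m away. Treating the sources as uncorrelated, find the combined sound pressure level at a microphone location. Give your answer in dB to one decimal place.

Propagate each source to the receiver with L = L_ref − 20·log₁₀(r/r_ref), then add intensities.
exhaust stack: 89.3 − 20·log₁₀(17.4/2.3) = 89.3 − 17.58 = 71.72 dB.
hydraulic press: 88.3 − 20·log₁₀(17.5/2.3) = 88.3 − 17.63 = 70.67 dB.
chiller: 88.9 − 20·log₁₀(21.9/2.3) = 88.9 − 19.57 = 69.33 dB.
Σ 10^(L/10) = 3.511e+07 → L_total = 10·log₁₀(3.511e+07) = 75.45 dB.

75.5 dB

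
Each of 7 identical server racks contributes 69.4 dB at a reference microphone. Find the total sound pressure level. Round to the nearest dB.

N identical incoherent sources raise the level by 10·log₁₀ N.
L_total = 69.4 + 10·log₁₀(7) = 69.4 + 8.451 = 77.85 dB.

78 dB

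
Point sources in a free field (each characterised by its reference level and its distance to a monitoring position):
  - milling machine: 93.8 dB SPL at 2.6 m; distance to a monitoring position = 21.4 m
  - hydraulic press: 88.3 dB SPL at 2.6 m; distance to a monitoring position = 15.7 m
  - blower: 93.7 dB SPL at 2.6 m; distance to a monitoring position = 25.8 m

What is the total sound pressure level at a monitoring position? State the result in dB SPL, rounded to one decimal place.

Propagate each source to the receiver with L = L_ref − 20·log₁₀(r/r_ref), then add intensities.
milling machine: 93.8 − 20·log₁₀(21.4/2.6) = 93.8 − 18.31 = 75.49 dB SPL.
hydraulic press: 88.3 − 20·log₁₀(15.7/2.6) = 88.3 − 15.62 = 72.68 dB SPL.
blower: 93.7 − 20·log₁₀(25.8/2.6) = 93.7 − 19.93 = 73.77 dB SPL.
Σ 10^(L/10) = 7.776e+07 → L_total = 10·log₁₀(7.776e+07) = 78.91 dB SPL.

78.9 dB SPL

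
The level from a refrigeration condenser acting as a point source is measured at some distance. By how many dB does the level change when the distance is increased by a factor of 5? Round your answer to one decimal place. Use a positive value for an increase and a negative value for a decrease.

Point-source spreading: ΔL = −20·log₁₀(r₂/r₁).
ΔL = −20·log₁₀(5) = -13.98 dB.

-14.0 dB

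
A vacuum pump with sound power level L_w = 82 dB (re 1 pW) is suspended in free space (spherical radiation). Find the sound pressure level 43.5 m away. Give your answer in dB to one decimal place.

Free-field spherical radiation: L_p = L_w − 10·log₁₀(4π·r²), r = 43.5 m.
4π·r² = 2.378e+04 m², 10·log₁₀ of that is 43.762 dB.
L_p = 82 − 43.762 = 38.24 dB.

38.2 dB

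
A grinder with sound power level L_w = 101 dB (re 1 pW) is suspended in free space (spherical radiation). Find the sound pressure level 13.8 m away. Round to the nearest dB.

67 dB

Free-field spherical radiation: L_p = L_w − 10·log₁₀(4π·r²), r = 13.8 m.
4π·r² = 2393 m², 10·log₁₀ of that is 33.790 dB.
L_p = 101 − 33.790 = 67.21 dB.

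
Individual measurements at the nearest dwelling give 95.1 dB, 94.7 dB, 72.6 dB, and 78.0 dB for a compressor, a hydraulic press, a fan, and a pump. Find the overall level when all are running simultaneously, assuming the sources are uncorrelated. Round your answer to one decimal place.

For uncorrelated sources the intensities add, so convert each level to linear form, sum, and take 10·log₁₀ of the total.
Σ 10^(L/10) = 10^(95.1/10) + 10^(94.7/10) + 10^(72.6/10) + 10^(78.0/10) = 6.268e+09.
L_total = 10·log₁₀(6.268e+09) = 97.97 dB.

98.0 dB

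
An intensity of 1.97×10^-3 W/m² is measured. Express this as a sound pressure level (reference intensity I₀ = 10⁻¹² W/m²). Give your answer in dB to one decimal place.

Dividing by I₀ shifts the exponent by 12: I/I₀ = 1.97×10^9.
L = 10·(0.2945 + 9) = 92.94 dB.

92.9 dB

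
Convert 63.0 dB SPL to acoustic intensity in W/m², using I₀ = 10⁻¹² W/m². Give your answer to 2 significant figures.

2.0e-06 W/m²

L = 10·log₁₀(I/I₀) ⇒ I = I₀·10^(L/10) = 10⁻¹² × 10^6.30.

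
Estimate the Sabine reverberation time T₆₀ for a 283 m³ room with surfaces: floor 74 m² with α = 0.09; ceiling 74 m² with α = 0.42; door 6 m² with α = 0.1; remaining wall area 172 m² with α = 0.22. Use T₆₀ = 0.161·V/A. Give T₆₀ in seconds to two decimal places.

Summing Sᵢαᵢ: 74·0.09 + 74·0.42 + 6·0.1 + 172·0.22 = 76.18 m².
T₆₀ = 0.161 × 283 / 76.18 = 0.598 s.

0.60 s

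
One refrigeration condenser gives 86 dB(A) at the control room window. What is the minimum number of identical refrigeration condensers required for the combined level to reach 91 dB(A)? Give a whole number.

4

The shortfall is 91 − 86 = 5.0 dB, and N units add 10·log₁₀ N, so need 10·log₁₀ N ≥ 5.0.
N ≥ 10^(5.0/10) = 3.162, so N = 4.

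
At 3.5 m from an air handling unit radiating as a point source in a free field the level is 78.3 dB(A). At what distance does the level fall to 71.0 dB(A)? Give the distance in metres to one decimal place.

8.1 m

The 7.3 dB drop corresponds to a distance ratio of 10^(7.3/20) for a point source.
r₂ = 3.5·10^((78.3−71.0)/20) = 3.5·10^(7.3/20) = 8.11 m.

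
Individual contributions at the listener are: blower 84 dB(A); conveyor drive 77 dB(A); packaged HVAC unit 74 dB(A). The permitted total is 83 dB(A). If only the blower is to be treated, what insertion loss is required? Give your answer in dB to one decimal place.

The untreated sources together contribute 10^(77/10) + 10^(74/10) = 7.524e+07, i.e. 78.76 dB(A).
To meet 83 dB(A) overall, the treated blower may contribute at most 10^(83/10) − 7.524e+07 = 1.243e+08, i.e. 80.94 dB(A).
So the blower must be reduced from 84 to 80.94 dB(A): IL = 3.06 dB.

3.1 dB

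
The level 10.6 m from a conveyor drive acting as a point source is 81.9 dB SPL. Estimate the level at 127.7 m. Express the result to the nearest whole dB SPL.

60 dB SPL

For a point source, L₂ = L₁ − 20·log₁₀(r₂/r₁).
L₂ = 81.9 − 20·log₁₀(127.7/10.6) = 81.9 − 21.618 = 60.28 dB SPL.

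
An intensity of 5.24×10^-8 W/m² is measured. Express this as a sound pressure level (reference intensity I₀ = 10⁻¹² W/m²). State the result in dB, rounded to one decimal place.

47.2 dB

I/I₀ = 5.24×10^-8/10⁻¹² = 5.24×10^4, and L = 10·log₁₀(I/I₀).
L = 10·(0.7193 + 4) = 47.19 dB.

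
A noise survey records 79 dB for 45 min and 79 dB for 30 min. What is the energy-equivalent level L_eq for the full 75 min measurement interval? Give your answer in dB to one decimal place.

L_eq = 10·log₁₀[(1/T)·Σ tᵢ·10^(Lᵢ/10)] with T = 75 min.
Σ tᵢ·10^(Lᵢ/10) = 45·10^(79/10) + 30·10^(79/10) = 5.957e+09.
L_eq = 10·log₁₀(5.957e+09/75) = 79.00 dB.

79.0 dB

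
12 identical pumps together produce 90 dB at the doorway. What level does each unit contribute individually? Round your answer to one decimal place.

For N identical incoherent sources L_total = L₁ + 10·log₁₀ N, so L₁ = 90 − 10·log₁₀(12) = 90 − 10.792.

79.2 dB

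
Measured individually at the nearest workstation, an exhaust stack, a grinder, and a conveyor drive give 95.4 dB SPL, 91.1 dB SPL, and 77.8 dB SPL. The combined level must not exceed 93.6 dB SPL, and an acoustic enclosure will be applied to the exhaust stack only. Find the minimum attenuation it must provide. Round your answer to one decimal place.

Everything except the exhaust stack sums to 10^(91.1/10) + 10^(77.8/10) = 1.349e+09 in linear terms, 91.30 dB SPL.
To meet 93.6 dB SPL overall, the treated exhaust stack may contribute at most 10^(93.6/10) − 1.349e+09 = 9.424e+08, i.e. 89.74 dB SPL.
Required insertion loss = 95.4 − 89.74 = 5.66 dB.

5.7 dB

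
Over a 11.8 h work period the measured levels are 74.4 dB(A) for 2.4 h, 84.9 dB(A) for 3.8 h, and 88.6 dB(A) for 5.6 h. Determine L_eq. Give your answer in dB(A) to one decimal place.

The energy average is taken in the linear domain: L_eq = 10·log₁₀[(Σ tᵢ·10^(Lᵢ/10))/T], T = 11.8 h.
Σ tᵢ·10^(Lᵢ/10) = 2.4·10^(74.4/10) + 3.8·10^(84.9/10) + 5.6·10^(88.6/10) = 5.297e+09.
L_eq = 10·log₁₀(5.297e+09/11.8) = 86.52 dB(A).

86.5 dB(A)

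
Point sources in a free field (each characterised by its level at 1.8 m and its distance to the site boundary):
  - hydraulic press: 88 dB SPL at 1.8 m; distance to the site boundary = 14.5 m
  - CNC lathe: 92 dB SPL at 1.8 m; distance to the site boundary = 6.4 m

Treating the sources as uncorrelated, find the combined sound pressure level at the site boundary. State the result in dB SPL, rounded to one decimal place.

81.3 dB SPL

Propagate each source to the receiver with L = L_ref − 20·log₁₀(r/r_ref), then add intensities.
hydraulic press: 88 − 20·log₁₀(14.5/1.8) = 88 − 18.12 = 69.88 dB SPL.
CNC lathe: 92 − 20·log₁₀(6.4/1.8) = 92 − 11.02 = 80.98 dB SPL.
Σ 10^(L/10) = 1.351e+08 → L_total = 10·log₁₀(1.351e+08) = 81.31 dB SPL.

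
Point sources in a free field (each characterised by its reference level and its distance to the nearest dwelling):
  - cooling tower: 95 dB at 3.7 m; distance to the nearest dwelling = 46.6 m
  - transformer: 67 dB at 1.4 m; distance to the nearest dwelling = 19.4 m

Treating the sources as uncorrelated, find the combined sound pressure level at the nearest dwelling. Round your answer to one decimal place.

Apply inverse-square spreading to bring every level to the receiver, then sum 10^(L/10).
cooling tower: 95 − 20·log₁₀(46.6/3.7) = 95 − 22.00 = 73.00 dB.
transformer: 67 − 20·log₁₀(19.4/1.4) = 67 − 22.83 = 44.17 dB.
Σ 10^(L/10) = 1.996e+07 → L_total = 10·log₁₀(1.996e+07) = 73.00 dB.

73.0 dB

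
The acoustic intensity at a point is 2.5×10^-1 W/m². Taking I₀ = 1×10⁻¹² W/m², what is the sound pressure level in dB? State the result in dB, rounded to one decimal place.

I/I₀ = 2.5×10^-1/10⁻¹² = 2.5×10^11, and L = 10·log₁₀(I/I₀).
L = 10·(0.3979 + 11) = 113.98 dB.

114.0 dB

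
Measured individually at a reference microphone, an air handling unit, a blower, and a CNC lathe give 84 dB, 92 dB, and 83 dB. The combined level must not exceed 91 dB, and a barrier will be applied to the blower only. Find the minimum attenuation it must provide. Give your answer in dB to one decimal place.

Everything except the blower sums to 10^(84/10) + 10^(83/10) = 4.507e+08 in linear terms, 86.54 dB.
The limit corresponds to 10^(91/10) = 1.259e+09; subtracting the fixed part leaves 8.082e+08 for the blower, i.e. 89.08 dB.
So the blower must be reduced from 92 to 89.08 dB: IL = 2.92 dB.

2.9 dB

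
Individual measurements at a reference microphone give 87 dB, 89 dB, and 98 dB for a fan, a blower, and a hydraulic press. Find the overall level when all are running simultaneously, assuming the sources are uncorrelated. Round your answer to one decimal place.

For uncorrelated sources the intensities add, so convert each level to linear form, sum, and take 10·log₁₀ of the total.
Σ 10^(L/10) = 10^(87/10) + 10^(89/10) + 10^(98/10) = 7.605e+09.
L_total = 10·log₁₀(7.605e+09) = 98.81 dB.

98.8 dB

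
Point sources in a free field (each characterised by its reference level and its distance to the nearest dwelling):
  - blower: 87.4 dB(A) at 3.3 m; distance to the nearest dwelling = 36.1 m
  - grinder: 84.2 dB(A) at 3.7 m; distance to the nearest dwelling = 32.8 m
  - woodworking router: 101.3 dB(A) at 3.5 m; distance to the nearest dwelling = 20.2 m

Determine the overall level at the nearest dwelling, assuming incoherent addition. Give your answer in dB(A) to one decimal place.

First find each source's level at the receiver (point-source: −20·log₁₀(r/r_ref)), then combine on an intensity basis.
blower: 87.4 − 20·log₁₀(36.1/3.3) = 87.4 − 20.78 = 66.62 dB(A).
grinder: 84.2 − 20·log₁₀(32.8/3.7) = 84.2 − 18.95 = 65.25 dB(A).
woodworking router: 101.3 − 20·log₁₀(20.2/3.5) = 101.3 − 15.23 = 86.07 dB(A).
Σ 10^(L/10) = 4.129e+08 → L_total = 10·log₁₀(4.129e+08) = 86.16 dB(A).

86.2 dB(A)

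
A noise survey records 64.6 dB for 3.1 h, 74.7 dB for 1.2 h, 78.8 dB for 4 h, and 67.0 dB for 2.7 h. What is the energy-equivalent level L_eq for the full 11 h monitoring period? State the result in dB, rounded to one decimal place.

75.2 dB

The energy average is taken in the linear domain: L_eq = 10·log₁₀[(Σ tᵢ·10^(Lᵢ/10))/T], T = 11 h.
Σ tᵢ·10^(Lᵢ/10) = 3.1·10^(64.6/10) + 1.2·10^(74.7/10) + 4·10^(78.8/10) + 2.7·10^(67.0/10) = 3.613e+08.
L_eq = 10·log₁₀(3.613e+08/11) = 75.16 dB.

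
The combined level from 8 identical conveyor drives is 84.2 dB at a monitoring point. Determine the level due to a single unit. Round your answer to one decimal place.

75.2 dB

8 equal contributions raise the level by 10·log₁₀ 8 = 9.031 dB, so each unit alone gives 84.2 − 9.031.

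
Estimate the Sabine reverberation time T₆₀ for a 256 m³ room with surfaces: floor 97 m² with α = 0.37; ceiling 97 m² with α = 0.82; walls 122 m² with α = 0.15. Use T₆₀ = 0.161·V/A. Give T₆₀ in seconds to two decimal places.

A = Σ Sᵢαᵢ = 97·0.37 + 97·0.82 + 122·0.15 = 133.73 m².
T₆₀ = 0.161 × 256 / 133.73 = 0.308 s.

0.31 s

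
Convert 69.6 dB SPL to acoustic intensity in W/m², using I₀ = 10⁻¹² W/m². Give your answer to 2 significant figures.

L = 10·log₁₀(I/I₀) ⇒ I = I₀·10^(L/10) = 10⁻¹² × 10^6.96.

9.1e-06 W/m²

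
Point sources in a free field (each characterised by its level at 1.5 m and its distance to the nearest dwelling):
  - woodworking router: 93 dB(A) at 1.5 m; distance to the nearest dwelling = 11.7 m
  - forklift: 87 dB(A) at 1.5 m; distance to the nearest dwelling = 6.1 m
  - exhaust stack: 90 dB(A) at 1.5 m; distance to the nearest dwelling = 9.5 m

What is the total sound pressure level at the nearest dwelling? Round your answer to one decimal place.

79.4 dB(A)

Propagate each source to the receiver with L = L_ref − 20·log₁₀(r/r_ref), then add intensities.
woodworking router: 93 − 20·log₁₀(11.7/1.5) = 93 − 17.84 = 75.16 dB(A).
forklift: 87 − 20·log₁₀(6.1/1.5) = 87 − 12.18 = 74.82 dB(A).
exhaust stack: 90 − 20·log₁₀(9.5/1.5) = 90 − 16.03 = 73.97 dB(A).
Σ 10^(L/10) = 8.803e+07 → L_total = 10·log₁₀(8.803e+07) = 79.45 dB(A).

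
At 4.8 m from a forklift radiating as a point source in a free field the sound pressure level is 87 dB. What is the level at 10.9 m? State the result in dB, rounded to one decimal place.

79.9 dB

For a point source, L₂ = L₁ − 20·log₁₀(r₂/r₁).
L₂ = 87 − 20·log₁₀(10.9/4.8) = 87 − 7.124 = 79.88 dB.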